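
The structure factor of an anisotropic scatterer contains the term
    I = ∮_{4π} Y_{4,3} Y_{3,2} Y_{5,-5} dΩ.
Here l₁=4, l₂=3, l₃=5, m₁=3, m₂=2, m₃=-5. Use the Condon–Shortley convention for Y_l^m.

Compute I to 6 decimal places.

-0.212007

m-sum 0 ✓  L=12 even ✓  1≤5≤7 ✓
Π(2lᵢ+1) = 9×7×11 = 693
triangle coeff Δ(4,3,5) = 1/180180
Σ_t [0,2]: t=0:+1/576 t=1:−1/144 t=2:+1/576 = -1/288
(3j)²=20/1001 [(4 3 5; 0 0 0)], sign=+1
Σ_t [1,1]: t=1:−1/17280 = -1/17280
(3j)²=35/858 [(4 3 5; 3 2 -5)], sign=-1
⇒ 4πI² = 1050/1859
I = (-1)√(1050/1859/(4π)) = -0.21200691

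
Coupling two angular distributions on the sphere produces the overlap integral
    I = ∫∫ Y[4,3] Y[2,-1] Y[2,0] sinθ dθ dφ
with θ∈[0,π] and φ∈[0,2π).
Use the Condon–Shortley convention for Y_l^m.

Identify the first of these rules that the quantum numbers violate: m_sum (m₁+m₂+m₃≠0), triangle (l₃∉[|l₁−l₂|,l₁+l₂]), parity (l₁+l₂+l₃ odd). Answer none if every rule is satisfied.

azimuthal sum: 3 − 1 + 0 = 2  ✗
2 ≤ 2 ≤ 6 (triangle on l)
L = 4 + 2 + 2 = 8 (even)

m_sum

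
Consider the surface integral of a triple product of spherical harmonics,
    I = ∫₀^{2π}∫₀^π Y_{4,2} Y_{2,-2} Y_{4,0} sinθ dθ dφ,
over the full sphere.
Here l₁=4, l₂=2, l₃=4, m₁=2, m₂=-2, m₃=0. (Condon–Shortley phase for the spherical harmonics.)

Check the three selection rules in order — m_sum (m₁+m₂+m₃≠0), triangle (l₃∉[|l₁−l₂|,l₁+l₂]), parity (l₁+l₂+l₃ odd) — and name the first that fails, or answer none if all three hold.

m₁+m₂+m₃ = 2 − 2 + 0 = 0  ✓
triangle: |4−2|=2 ≤ l₃=4 ≤ 4+2=6  ✓
parity: l₁+l₂+l₃ = 10 is even  ✓

none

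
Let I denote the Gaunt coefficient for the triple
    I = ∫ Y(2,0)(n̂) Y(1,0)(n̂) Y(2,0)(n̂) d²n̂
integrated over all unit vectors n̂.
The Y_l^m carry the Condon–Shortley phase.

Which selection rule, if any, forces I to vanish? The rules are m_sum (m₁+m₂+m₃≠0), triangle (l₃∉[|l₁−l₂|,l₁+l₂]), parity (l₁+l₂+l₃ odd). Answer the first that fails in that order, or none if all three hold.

azimuthal sum: 0 + 0 + 0 = 0  ✓
1 ≤ 2 ≤ 3 (triangle on l)  ✓
L = 2 + 1 + 2 = 5 (odd)  ✗

parity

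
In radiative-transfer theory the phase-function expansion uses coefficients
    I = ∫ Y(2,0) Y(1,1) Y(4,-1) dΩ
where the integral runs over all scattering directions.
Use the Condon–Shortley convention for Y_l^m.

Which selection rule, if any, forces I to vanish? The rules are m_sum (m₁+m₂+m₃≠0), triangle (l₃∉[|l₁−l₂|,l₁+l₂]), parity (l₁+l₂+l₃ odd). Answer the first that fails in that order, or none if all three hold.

triangle

azimuthal sum: 0 + 1 − 1 = 0  ✓
1 ≤ 4 ≤ 3 (triangle on l)  ✗
L = 2 + 1 + 4 = 7 (odd)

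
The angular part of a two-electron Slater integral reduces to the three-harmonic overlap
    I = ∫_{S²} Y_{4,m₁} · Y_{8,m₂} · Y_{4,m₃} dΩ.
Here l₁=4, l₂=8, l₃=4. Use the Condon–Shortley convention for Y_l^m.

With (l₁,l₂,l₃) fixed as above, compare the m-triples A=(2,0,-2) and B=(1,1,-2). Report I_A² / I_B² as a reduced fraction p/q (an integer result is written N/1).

4/9

l's match ⇒ only the (l;m) 3-j factors differ between A and B.
A: triangle coeff Δ(4,8,4) = 1/218790; Σ_t [2,2]: t=2:+1/2073600 = 1/2073600; (3j)²=392/109395 [(4 8 4; 2 0 -2)], sign=+1
B: triangle coeff Δ(4,8,4) = 1/218790; Σ_t [3,3]: t=3:−1/1036800 = -1/1036800; (3j)²=98/12155 [(4 8 4; 1 1 -2)], sign=-1
I_A²/I_B² = (392/109395)/(98/12155) = 4/9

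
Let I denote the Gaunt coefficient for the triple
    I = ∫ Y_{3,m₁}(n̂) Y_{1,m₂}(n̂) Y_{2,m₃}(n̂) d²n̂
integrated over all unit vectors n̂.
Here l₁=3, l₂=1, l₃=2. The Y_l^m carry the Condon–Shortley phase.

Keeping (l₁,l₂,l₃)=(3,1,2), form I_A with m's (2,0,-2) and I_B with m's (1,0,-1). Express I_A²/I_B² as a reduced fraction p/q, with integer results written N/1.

Same 3,1,2: normalisation and zero-m 3j drop out of the ratio.
A: Δ: 2! 4! 0! / 7! → 1/105; sum: t=1:−1/24 = -1/24; 3j²(3 1 2; 2 0 -2) = Δ·Π!·Σ² = 1/21  (sign -1)
B: Δ: 2! 4! 0! / 7! → 1/105; sum: t=1:−1/6 = -1/6; 3j²(3 1 2; 1 0 -1) = Δ·Π!·Σ² = 8/105  (sign +1)
I_A²/I_B² = (1/21)/(8/105) = 5/8

5/8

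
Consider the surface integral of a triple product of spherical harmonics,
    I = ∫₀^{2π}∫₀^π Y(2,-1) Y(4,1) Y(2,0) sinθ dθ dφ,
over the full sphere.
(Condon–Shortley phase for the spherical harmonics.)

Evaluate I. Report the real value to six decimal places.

m-sum 0 ✓  L=8 even ✓  2≤2≤6 ✓
Π(2lᵢ+1) = 5×9×5 = 225
triangle coeff Δ(2,4,2) = 1/630
Σ_t [2,2]: t=2:+1/16 = 1/16
(3j)²=2/35 [(2 4 2; 0 0 0)], sign=+1
Σ_t [3,3]: t=3:−1/24 = -1/24
(3j)²=1/21 [(2 4 2; -1 1 0)], sign=-1
⇒ 4πI² = 30/49
I = (-1)√(30/49/(4π)) = -0.22072812

-0.220728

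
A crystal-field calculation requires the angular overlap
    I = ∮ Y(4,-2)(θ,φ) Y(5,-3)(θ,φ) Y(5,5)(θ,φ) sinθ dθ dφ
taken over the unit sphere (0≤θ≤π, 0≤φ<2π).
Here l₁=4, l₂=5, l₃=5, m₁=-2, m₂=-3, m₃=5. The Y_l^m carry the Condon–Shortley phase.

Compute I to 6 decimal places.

Checks pass: Σm=0; 14 even; l₃=5∈[1,9].
(2·4+1)(2·5+1)(2·5+1) = 1089
Δ: 4! 4! 6! / 15! → 1/3153150
sum: t=0:+1/69120 t=1:−1/1728 t=2:+1/576 t=3:−1/1728 t=4:+1/69120 = 7/11520
3j²(4 5 5; 0 0 0) = Δ·Π!·Σ² = 2/143  (sign -1)
sum: t=2:+1/69120 = 1/69120
3j²(4 5 5; -2 -3 5) = Δ·Π!·Σ² = 4/143  (sign +1)
combine: 4πI² = 1089·2/143·4/143 = 72/169
take √, sign -1: I = -0.18412721

-0.184127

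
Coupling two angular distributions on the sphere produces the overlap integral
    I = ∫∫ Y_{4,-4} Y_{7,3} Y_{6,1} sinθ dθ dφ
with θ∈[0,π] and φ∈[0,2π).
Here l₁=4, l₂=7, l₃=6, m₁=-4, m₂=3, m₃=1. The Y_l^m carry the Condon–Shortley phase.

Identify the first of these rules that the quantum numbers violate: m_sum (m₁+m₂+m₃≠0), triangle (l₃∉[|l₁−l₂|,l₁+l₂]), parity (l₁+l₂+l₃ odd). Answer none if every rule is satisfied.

parity

Σmᵢ = 0  ✓
l₃∈[|l₁−l₂|,l₁+l₂]=[3,11], have l₃=6  ✓
Σlᵢ = 17 ⇒ odd  ✗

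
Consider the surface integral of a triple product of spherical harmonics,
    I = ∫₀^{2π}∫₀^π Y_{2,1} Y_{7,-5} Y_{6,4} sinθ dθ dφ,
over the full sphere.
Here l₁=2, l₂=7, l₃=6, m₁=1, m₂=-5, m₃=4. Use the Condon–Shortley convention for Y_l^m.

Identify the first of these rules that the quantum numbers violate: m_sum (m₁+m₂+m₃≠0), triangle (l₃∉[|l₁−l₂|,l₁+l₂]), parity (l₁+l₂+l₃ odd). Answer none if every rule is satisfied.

azimuthal sum: 1 − 5 + 4 = 0  ✓
5 ≤ 6 ≤ 9 (triangle on l)  ✓
L = 2 + 7 + 6 = 15 (odd)  ✗

parity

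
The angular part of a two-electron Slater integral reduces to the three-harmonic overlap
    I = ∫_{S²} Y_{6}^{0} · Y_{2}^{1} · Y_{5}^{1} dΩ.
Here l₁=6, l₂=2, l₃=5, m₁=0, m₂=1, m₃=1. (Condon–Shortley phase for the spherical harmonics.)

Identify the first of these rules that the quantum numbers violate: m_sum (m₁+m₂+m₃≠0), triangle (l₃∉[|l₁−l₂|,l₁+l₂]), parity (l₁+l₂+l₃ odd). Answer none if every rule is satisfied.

azimuthal sum: 0 + 1 + 1 = 2  ✗
4 ≤ 5 ≤ 8 (triangle on l)
L = 6 + 2 + 5 = 13 (odd)

m_sum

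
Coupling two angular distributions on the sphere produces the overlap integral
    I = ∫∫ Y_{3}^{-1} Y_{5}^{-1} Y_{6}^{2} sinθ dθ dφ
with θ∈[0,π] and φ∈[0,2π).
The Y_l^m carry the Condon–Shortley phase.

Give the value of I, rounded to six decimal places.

Rules hold: Σm=0, L=14 even, 2≤6≤8.
N = 7·11·13 = 1001
Δ = 2!·4!·8!/15! = 1/675675
Racah Σ t=0..2: t=0:+1/8640 t=1:−1/2304 t=2:+1/8640 = -7/34560
⇒ 3j(3 5 6; 0 0 0)² = 7/429, sgn -1
Racah Σ t=0..2: t=0:+1/27648 t=1:−1/4320 t=2:+1/11520 = -1/9216
⇒ 3j(3 5 6; -1 -1 2)² = 2/143, sgn -1
4πI² = N·(3j₀)²·(3jₘ)² = 98/429
I = +1·√(0.228438/4π) = 0.13482780

0.134828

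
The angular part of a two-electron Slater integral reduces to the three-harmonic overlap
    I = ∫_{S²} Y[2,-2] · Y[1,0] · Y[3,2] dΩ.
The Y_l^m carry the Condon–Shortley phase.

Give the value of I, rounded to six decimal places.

0.184674

Checks pass: Σm=0; 6 even; l₃=3∈[1,3].
(2·2+1)(2·1+1)(2·3+1) = 105
Δ: 0! 4! 2! / 7! → 1/105
sum: t=0:+1/4 = 1/4
3j²(2 1 3; 0 0 0) = Δ·Π!·Σ² = 3/35  (sign -1)
sum: t=0:+1/24 = 1/24
3j²(2 1 3; -2 0 2) = Δ·Π!·Σ² = 1/21  (sign -1)
combine: 4πI² = 105·3/35·1/21 = 3/7
take √, sign +1: I = 0.18467439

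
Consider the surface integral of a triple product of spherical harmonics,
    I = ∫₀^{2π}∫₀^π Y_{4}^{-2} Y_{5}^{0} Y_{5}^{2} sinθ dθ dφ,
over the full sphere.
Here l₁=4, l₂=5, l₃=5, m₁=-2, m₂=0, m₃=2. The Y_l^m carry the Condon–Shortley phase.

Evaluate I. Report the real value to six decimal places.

Checks pass: Σm=0; 14 even; l₃=5∈[1,9].
(2·4+1)(2·5+1)(2·5+1) = 1089
Δ: 4! 4! 6! / 15! → 1/3153150
sum: t=0:+1/69120 t=1:−1/1728 t=2:+1/576 t=3:−1/1728 t=4:+1/69120 = 7/11520
3j²(4 5 5; 0 0 0) = Δ·Π!·Σ² = 2/143  (sign -1)
sum: t=2:+1/3456 t=3:−1/1728 t=4:+1/11520 = -7/34560
3j²(4 5 5; -2 0 2) = Δ·Π!·Σ² = 7/858  (sign +1)
combine: 4πI² = 1089·2/143·7/858 = 21/169
take √, sign -1: I = -0.09944006

-0.099440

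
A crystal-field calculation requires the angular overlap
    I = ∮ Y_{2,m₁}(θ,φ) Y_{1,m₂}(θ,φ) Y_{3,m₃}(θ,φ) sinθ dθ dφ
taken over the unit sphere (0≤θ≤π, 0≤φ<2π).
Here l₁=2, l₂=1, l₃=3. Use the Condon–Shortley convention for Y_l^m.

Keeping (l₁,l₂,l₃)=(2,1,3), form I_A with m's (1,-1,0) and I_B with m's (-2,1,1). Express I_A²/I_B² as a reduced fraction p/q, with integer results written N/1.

3/1

Shared (l₁,l₂,l₃)=(2,1,3): N and (l;000)² cancel in I_A²/I_B².
A: Δ = 0!·4!·2!/7! = 1/105; Racah Σ t=0..0: t=0:+1/12 = 1/12; ⇒ 3j(2 1 3; 1 -1 0)² = 1/35, sgn -1
B: Δ = 0!·4!·2!/7! = 1/105; Racah Σ t=0..0: t=0:+1/48 = 1/48; ⇒ 3j(2 1 3; -2 1 1)² = 1/105, sgn +1
I_A²/I_B² = (1/35)/(1/105) = 3/1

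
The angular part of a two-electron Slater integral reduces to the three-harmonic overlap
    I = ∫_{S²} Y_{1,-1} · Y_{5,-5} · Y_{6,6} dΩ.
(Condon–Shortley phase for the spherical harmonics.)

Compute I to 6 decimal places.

0.331940

m-sum 0 ✓  L=12 even ✓  4≤6≤6 ✓
Π(2lᵢ+1) = 3×11×13 = 429
triangle coeff Δ(1,5,6) = 1/858
Σ_t [0,0]: t=0:+1/14400 = 1/14400
(3j)²=6/143 [(1 5 6; 0 0 0)], sign=+1
Σ_t [0,0]: t=0:+1/7257600 = 1/7257600
(3j)²=1/13 [(1 5 6; -1 -5 6)], sign=+1
⇒ 4πI² = 18/13
I = (+1)√(18/13/(4π)) = 0.33194004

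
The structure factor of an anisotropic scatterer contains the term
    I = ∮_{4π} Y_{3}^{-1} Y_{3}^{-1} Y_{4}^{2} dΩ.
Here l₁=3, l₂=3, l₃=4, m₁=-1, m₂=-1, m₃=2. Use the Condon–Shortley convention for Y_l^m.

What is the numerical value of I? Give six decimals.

0.162193

Checks pass: Σm=0; 10 even; l₃=4∈[0,6].
(2·3+1)(2·3+1)(2·4+1) = 441
Δ: 2! 4! 4! / 11! → 1/34650
sum: t=0:+1/72 t=1:−1/16 t=2:+1/72 = -5/144
3j²(3 3 4; 0 0 0) = Δ·Π!·Σ² = 2/77  (sign -1)
sum: t=0:+1/192 t=1:−1/36 t=2:+1/192 = -5/288
3j²(3 3 4; -1 -1 2) = Δ·Π!·Σ² = 20/693  (sign -1)
combine: 4πI² = 441·2/77·20/693 = 40/121
take √, sign +1: I = 0.16219310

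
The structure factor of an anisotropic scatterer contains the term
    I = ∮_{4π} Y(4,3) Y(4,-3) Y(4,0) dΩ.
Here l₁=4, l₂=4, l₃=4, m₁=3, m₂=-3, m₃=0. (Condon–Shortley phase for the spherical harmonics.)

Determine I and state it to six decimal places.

Rules hold: Σm=0, L=12 even, 0≤4≤8.
N = 9·9·9 = 729
Δ = 4!·4!·4!/13! = 1/450450
Racah Σ t=0..4: t=0:+1/13824 t=1:−1/216 t=2:+1/64 t=3:−1/216 t=4:+1/13824 = 5/768
⇒ 3j(4 4 4; 0 0 0)² = 18/1001, sgn +1
Racah Σ t=0..1: t=0:+1/864 t=1:−1/3456 = 1/1152
⇒ 3j(4 4 4; 3 -3 0)² = 7/286, sgn +1
4πI² = N·(3j₀)²·(3jₘ)² = 6561/20449
I = +1·√(0.320847/4π) = 0.15978796

0.159788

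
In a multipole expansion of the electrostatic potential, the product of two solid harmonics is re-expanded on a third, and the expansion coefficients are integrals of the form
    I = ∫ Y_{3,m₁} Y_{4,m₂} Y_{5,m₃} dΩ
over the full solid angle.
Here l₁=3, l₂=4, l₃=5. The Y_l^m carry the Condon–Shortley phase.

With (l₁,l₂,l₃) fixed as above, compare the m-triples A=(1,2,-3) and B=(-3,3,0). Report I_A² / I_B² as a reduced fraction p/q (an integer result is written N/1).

54/25

Shared (l₁,l₂,l₃)=(3,4,5): N and (l;000)² cancel in I_A²/I_B².
A: Δ = 2!·4!·6!/13! = 1/180180; Racah Σ t=0..2: t=0:+1/5760 t=1:−1/720 t=2:+1/2304 = -1/1280; ⇒ 3j(3 4 5; 1 2 -3)² = 27/1430, sgn -1
B: Δ = 2!·4!·6!/13! = 1/180180; Racah Σ t=2..2: t=2:+1/5760 = 1/5760; ⇒ 3j(3 4 5; -3 3 0)² = 5/572, sgn -1
I_A²/I_B² = (27/1430)/(5/572) = 54/25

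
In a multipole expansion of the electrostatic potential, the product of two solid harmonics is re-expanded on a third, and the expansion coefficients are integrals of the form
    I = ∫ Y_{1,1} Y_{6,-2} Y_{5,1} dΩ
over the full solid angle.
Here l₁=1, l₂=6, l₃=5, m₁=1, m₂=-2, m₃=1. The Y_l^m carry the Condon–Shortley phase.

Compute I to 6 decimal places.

Rules hold: Σm=0, L=12 even, 5≤5≤7.
N = 3·13·11 = 429
Δ = 2!·0!·10!/13! = 1/858
Racah Σ t=1..1: t=1:−1/14400 = -1/14400
⇒ 3j(1 6 5; 0 0 0)² = 6/143, sgn +1
Racah Σ t=0..0: t=0:+1/34560 = 1/34560
⇒ 3j(1 6 5; 1 -2 1)² = 14/429, sgn +1
4πI² = N·(3j₀)²·(3jₘ)² = 84/143
I = +1·√(0.587413/4π) = 0.21620548

0.216205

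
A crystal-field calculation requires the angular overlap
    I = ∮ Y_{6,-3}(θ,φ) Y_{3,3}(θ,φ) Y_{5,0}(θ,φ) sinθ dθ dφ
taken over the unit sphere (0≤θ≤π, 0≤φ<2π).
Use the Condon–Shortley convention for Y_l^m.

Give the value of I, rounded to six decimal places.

Rules hold: Σm=0, L=14 even, 3≤5≤9.
N = 13·7·11 = 1001
Δ = 4!·8!·2!/15! = 1/675675
Racah Σ t=1..3: t=1:−1/8640 t=2:+1/2304 t=3:−1/8640 = 7/34560
⇒ 3j(6 3 5; 0 0 0)² = 7/429, sgn -1
Racah Σ t=4..4: t=4:+1/34560 = 1/34560
⇒ 3j(6 3 5; -3 3 0)² = 4/143, sgn -1
4πI² = N·(3j₀)²·(3jₘ)² = 196/429
I = +1·√(0.456876/4π) = 0.19067531

0.190675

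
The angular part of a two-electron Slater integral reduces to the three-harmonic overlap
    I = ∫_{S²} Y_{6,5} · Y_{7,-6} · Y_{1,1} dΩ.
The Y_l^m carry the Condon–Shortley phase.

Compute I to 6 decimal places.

0.309019

Rules hold: Σm=0, L=14 even, 1≤1≤13.
N = 13·15·3 = 585
Δ = 12!·0!·2!/15! = 1/1365
Racah Σ t=6..6: t=6:+1/518400 = 1/518400
⇒ 3j(6 7 1; 0 0 0)² = 7/195, sgn -1
Racah Σ t=1..1: t=1:−1/79833600 = -1/79833600
⇒ 3j(6 7 1; 5 -6 1)² = 2/35, sgn -1
4πI² = N·(3j₀)²·(3jₘ)² = 6/5
I = +1·√(1.2/4π) = 0.30901936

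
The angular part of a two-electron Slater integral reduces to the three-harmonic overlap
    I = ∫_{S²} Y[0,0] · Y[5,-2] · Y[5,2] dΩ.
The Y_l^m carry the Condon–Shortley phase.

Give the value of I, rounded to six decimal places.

0.282095

Rules hold: Σm=0, L=10 even, 5≤5≤5.
N = 1·11·11 = 121
Δ = 0!·0!·10!/11! = 1/11
Racah Σ t=0..0: t=0:+1/14400 = 1/14400
⇒ 3j(0 5 5; 0 0 0)² = 1/11, sgn -1
Racah Σ t=0..0: t=0:+1/30240 = 1/30240
⇒ 3j(0 5 5; 0 -2 2)² = 1/11, sgn -1
4πI² = N·(3j₀)²·(3jₘ)² = 1/1
I = +1·√(1/4π) = 0.28209479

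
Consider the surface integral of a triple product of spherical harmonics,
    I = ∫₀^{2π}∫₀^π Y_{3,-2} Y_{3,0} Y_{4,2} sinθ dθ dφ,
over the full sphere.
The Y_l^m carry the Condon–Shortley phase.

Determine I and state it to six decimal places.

-0.044418

Rules hold: Σm=0, L=10 even, 0≤4≤6.
N = 7·7·9 = 441
Δ = 2!·4!·4!/11! = 1/34650
Racah Σ t=0..2: t=0:+1/72 t=1:−1/16 t=2:+1/72 = -5/144
⇒ 3j(3 3 4; 0 0 0)² = 2/77, sgn -1
Racah Σ t=1..2: t=1:−1/96 t=2:+1/72 = 1/288
⇒ 3j(3 3 4; -2 0 2)² = 1/462, sgn +1
4πI² = N·(3j₀)²·(3jₘ)² = 3/121
I = -1·√(0.0247934/4π) = -0.04441841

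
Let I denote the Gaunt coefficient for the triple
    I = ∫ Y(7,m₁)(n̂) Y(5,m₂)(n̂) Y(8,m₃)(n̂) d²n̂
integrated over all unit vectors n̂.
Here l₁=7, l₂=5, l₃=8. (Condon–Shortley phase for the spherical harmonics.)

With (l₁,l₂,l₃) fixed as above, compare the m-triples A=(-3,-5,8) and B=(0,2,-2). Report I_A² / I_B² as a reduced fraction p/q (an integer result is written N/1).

Same 7,5,8: normalisation and zero-m 3j drop out of the ratio.
A: Δ: 4! 10! 6! / 21! → 1/814773960; sum: t=0:+1/62705664000 = 1/62705664000; 3j²(7 5 8; -3 -5 8) = Δ·Π!·Σ² = 2/969  (sign +1)
B: Δ: 4! 10! 6! / 21! → 1/814773960; sum: t=1:−1/74649600 t=2:+1/6912000 t=3:−1/4976640 t=4:+1/26127360 = -41/1306368000; 3j²(7 5 8; 0 2 -2) = Δ·Π!·Σ² = 1681/692835  (sign -1)
I_A²/I_B² = (2/969)/(1681/692835) = 1430/1681

1430/1681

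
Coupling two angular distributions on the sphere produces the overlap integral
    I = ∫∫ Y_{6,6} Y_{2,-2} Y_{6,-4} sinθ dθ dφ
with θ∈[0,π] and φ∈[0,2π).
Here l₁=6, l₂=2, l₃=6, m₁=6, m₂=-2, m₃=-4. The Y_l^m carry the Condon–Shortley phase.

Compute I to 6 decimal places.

Rules hold: Σm=0, L=14 even, 4≤6≤8.
N = 13·5·13 = 845
Δ = 2!·10!·2!/15! = 1/90090
Racah Σ t=0..2: t=0:+1/69120 t=1:−1/14400 t=2:+1/69120 = -7/172800
⇒ 3j(6 2 6; 0 0 0)² = 14/715, sgn -1
Racah Σ t=0..0: t=0:+1/14515200 = 1/14515200
⇒ 3j(6 2 6; 6 -2 -4)² = 2/455, sgn +1
4πI² = N·(3j₀)²·(3jₘ)² = 4/55
I = -1·√(0.0727273/4π) = -0.07607531

-0.076075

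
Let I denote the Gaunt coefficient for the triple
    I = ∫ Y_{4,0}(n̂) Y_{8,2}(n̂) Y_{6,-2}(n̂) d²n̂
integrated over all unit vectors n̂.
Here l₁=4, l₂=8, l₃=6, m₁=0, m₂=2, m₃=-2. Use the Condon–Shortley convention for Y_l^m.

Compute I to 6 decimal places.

0.061331

Rules hold: Σm=0, L=18 even, 4≤6≤12.
N = 9·17·13 = 1989
Δ = 6!·2!·10!/19! = 1/23279256
Racah Σ t=2..4: t=2:+1/1658880 t=3:−1/518400 t=4:+1/1658880 = -1/1382400
⇒ 3j(4 8 6; 0 0 0)² = 504/46189, sgn -1
Racah Σ t=2..4: t=2:+1/7741440 t=3:−1/1088640 t=4:+1/1658880 = -13/69672960
⇒ 3j(4 8 6; 0 2 -2)² = 325/149226, sgn -1
4πI² = N·(3j₀)²·(3jₘ)² = 35100/742577
I = +1·√(0.0472678/4π) = 0.06133069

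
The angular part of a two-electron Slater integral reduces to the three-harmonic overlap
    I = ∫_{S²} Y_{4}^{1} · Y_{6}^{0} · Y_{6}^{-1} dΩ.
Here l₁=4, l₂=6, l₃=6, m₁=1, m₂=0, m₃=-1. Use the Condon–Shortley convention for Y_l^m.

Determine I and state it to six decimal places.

Checks pass: Σm=0; 16 even; l₃=6∈[2,10].
(2·4+1)(2·6+1)(2·6+1) = 1521
Δ: 4! 4! 8! / 17! → 1/15315300
sum: t=0:+1/829440 t=1:−1/25920 t=2:+1/9216 t=3:−1/25920 t=4:+1/829440 = 7/207360
3j²(4 6 6; 0 0 0) = Δ·Π!·Σ² = 28/2431  (sign +1)
sum: t=0:+1/207360 t=1:−1/17280 t=2:+1/13824 t=3:−1/103680 = 1/103680
3j²(4 6 6; 1 0 -1) = Δ·Π!·Σ² = 10/7293  (sign -1)
combine: 4πI² = 1521·28/2431·10/7293 = 840/34969
take √, sign -1: I = -0.04372130

-0.043721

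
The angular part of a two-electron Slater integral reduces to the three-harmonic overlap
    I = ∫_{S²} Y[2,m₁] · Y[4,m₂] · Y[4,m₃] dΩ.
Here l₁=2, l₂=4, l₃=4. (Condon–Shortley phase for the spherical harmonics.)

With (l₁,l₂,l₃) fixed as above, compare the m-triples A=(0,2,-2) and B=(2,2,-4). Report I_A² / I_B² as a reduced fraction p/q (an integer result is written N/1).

Shared (l₁,l₂,l₃)=(2,4,4): N and (l;000)² cancel in I_A²/I_B².
A: Δ = 2!·2!·6!/11! = 1/13860; Racah Σ t=0..2: t=0:+1/2880 t=1:−1/120 t=2:+1/192 = -1/360; ⇒ 3j(2 4 4; 0 2 -2)² = 16/3465, sgn -1
B: Δ = 2!·2!·6!/11! = 1/13860; Racah Σ t=0..0: t=0:+1/2880 = 1/2880; ⇒ 3j(2 4 4; 2 2 -4)² = 2/165, sgn +1
I_A²/I_B² = (16/3465)/(2/165) = 8/21

8/21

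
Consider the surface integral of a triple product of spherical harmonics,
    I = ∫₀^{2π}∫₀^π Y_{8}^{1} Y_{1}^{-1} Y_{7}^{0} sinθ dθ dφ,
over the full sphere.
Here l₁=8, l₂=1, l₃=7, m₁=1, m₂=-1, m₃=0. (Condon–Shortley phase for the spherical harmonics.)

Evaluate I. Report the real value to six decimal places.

Checks pass: Σm=0; 16 even; l₃=7∈[7,9].
(2·8+1)(2·1+1)(2·7+1) = 765
Δ: 2! 14! 0! / 17! → 1/2040
sum: t=1:−1/25401600 = -1/25401600
3j²(8 1 7; 0 0 0) = Δ·Π!·Σ² = 8/255  (sign +1)
sum: t=0:+1/50803200 = 1/50803200
3j²(8 1 7; 1 -1 0) = Δ·Π!·Σ² = 3/170  (sign -1)
combine: 4πI² = 765·8/255·3/170 = 36/85
take √, sign -1: I = -0.18358486

-0.183585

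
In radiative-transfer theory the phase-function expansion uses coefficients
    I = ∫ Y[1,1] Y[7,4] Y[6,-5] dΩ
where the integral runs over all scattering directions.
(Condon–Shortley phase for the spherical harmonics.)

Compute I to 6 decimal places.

0.060604

Rules hold: Σm=0, L=14 even, 6≤6≤8.
N = 3·15·13 = 585
Δ = 2!·0!·12!/15! = 1/1365
Racah Σ t=1..1: t=1:−1/518400 = -1/518400
⇒ 3j(1 7 6; 0 0 0)² = 7/195, sgn -1
Racah Σ t=0..0: t=0:+1/79833600 = 1/79833600
⇒ 3j(1 7 6; 1 4 -5)² = 1/455, sgn -1
4πI² = N·(3j₀)²·(3jₘ)² = 3/65
I = +1·√(0.0461538/4π) = 0.06060368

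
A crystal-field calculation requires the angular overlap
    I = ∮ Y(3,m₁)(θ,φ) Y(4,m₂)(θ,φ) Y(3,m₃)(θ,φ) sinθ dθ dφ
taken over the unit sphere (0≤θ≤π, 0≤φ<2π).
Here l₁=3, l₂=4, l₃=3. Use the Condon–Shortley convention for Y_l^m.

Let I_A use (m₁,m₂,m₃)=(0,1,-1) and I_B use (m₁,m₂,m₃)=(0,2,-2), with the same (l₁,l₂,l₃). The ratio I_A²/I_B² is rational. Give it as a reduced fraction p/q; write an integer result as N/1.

5/1

Shared (l₁,l₂,l₃)=(3,4,3): N and (l;000)² cancel in I_A²/I_B².
A: Δ = 4!·2!·4!/11! = 1/34650; Racah Σ t=1..3: t=1:−1/288 t=2:+1/24 t=3:−1/48 = 5/288; ⇒ 3j(3 4 3; 0 1 -1)² = 5/462, sgn +1
B: Δ = 4!·2!·4!/11! = 1/34650; Racah Σ t=2..3: t=2:+1/96 t=3:−1/72 = -1/288; ⇒ 3j(3 4 3; 0 2 -2)² = 1/462, sgn +1
I_A²/I_B² = (5/462)/(1/462) = 5/1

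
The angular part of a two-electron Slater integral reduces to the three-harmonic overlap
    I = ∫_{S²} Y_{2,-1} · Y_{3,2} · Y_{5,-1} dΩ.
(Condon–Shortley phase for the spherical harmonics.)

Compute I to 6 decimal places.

Rules hold: Σm=0, L=10 even, 1≤5≤5.
N = 5·7·11 = 385
Δ = 0!·4!·6!/11! = 1/2310
Racah Σ t=0..0: t=0:+1/144 = 1/144
⇒ 3j(2 3 5; 0 0 0)² = 10/231, sgn -1
Racah Σ t=0..0: t=0:+1/720 = 1/720
⇒ 3j(2 3 5; -1 2 -1)² = 4/385, sgn +1
4πI² = N·(3j₀)²·(3jₘ)² = 40/231
I = -1·√(0.17316/4π) = -0.11738675

-0.117387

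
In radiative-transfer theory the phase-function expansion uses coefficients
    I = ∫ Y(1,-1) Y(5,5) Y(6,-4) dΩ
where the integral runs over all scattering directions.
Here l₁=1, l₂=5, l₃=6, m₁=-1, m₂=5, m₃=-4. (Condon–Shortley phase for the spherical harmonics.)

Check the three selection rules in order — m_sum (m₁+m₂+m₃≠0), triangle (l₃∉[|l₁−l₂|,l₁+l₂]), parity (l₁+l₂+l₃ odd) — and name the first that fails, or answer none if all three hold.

none

Σmᵢ = 0  ✓
l₃∈[|l₁−l₂|,l₁+l₂]=[4,6], have l₃=6  ✓
Σlᵢ = 12 ⇒ even  ✓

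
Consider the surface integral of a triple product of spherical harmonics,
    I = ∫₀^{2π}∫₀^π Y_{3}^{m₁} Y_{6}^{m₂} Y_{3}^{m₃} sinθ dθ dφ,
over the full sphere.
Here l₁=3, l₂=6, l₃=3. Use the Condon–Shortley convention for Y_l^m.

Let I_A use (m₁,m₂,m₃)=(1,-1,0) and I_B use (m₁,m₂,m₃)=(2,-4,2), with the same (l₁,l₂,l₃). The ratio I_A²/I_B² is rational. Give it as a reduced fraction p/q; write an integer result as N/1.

25/36

Shared (l₁,l₂,l₃)=(3,6,3): N and (l;000)² cancel in I_A²/I_B².
A: Δ = 6!·0!·6!/13! = 1/12012; Racah Σ t=2..2: t=2:+1/1728 = 1/1728; ⇒ 3j(3 6 3; 1 -1 0)² = 25/858, sgn -1
B: Δ = 6!·0!·6!/13! = 1/12012; Racah Σ t=1..1: t=1:−1/14400 = -1/14400; ⇒ 3j(3 6 3; 2 -4 2)² = 6/143, sgn +1
I_A²/I_B² = (25/858)/(6/143) = 25/36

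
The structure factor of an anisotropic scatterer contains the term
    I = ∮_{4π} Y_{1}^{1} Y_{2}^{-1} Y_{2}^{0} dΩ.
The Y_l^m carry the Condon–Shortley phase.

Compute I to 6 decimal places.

L=5 odd ⇒ parity kills the (l;000) factor ⇒ I = 0

0.000000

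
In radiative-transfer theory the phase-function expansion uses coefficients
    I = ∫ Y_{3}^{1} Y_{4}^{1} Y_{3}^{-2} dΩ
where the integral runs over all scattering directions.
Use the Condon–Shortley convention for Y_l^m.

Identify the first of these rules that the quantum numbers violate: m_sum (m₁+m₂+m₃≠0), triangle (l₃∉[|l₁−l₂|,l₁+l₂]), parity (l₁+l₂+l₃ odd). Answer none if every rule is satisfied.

none

m₁+m₂+m₃ = 1 + 1 − 2 = 0  ✓
triangle: |3−4|=1 ≤ l₃=3 ≤ 3+4=7  ✓
parity: l₁+l₂+l₃ = 10 is even  ✓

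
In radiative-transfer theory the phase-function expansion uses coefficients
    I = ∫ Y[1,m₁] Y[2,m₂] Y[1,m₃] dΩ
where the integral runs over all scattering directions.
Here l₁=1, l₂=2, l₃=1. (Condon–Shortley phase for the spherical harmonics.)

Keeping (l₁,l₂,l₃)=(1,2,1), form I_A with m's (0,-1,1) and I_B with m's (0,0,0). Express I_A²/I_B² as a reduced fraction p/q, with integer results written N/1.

l's match ⇒ only the (l;m) 3-j factors differ between A and B.
A: triangle coeff Δ(1,2,1) = 1/30; Σ_t [1,1]: t=1:−1/2 = -1/2; (3j)²=1/10 [(1 2 1; 0 -1 1)], sign=-1
B: triangle coeff Δ(1,2,1) = 1/30; Σ_t [1,1]: t=1:−1/1 = -1/1; (3j)²=2/15 [(1 2 1; 0 0 0)], sign=+1
I_A²/I_B² = (1/10)/(2/15) = 3/4

3/4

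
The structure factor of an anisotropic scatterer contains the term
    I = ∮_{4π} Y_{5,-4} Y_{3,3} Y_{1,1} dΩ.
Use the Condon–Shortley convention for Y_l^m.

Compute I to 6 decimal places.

l₃=1 ∉ [2,8] — triangle fails ⇒ I = 0

0.000000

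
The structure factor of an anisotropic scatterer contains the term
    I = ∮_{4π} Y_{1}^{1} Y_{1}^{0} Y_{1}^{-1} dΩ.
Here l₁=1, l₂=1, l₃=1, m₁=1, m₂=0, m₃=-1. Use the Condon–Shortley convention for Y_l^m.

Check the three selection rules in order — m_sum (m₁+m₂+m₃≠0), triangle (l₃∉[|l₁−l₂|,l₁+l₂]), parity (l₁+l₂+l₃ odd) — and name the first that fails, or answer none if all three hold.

parity

Σmᵢ = 0  ✓
l₃∈[|l₁−l₂|,l₁+l₂]=[0,2], have l₃=1  ✓
Σlᵢ = 3 ⇒ odd  ✗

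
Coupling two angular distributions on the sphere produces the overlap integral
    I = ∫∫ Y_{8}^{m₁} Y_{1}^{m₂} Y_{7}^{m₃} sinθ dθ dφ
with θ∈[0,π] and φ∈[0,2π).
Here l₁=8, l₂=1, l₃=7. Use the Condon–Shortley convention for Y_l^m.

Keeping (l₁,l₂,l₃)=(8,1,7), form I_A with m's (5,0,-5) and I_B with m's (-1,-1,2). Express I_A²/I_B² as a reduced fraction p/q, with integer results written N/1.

Shared (l₁,l₂,l₃)=(8,1,7): N and (l;000)² cancel in I_A²/I_B².
A: Δ = 2!·14!·0!/17! = 1/2040; Racah Σ t=1..1: t=1:−1/958003200 = -1/958003200; ⇒ 3j(8 1 7; 5 0 -5)² = 13/680, sgn -1
B: Δ = 2!·14!·0!/17! = 1/2040; Racah Σ t=0..0: t=0:+1/87091200 = 1/87091200; ⇒ 3j(8 1 7; -1 -1 2)² = 7/680, sgn -1
I_A²/I_B² = (13/680)/(7/680) = 13/7

13/7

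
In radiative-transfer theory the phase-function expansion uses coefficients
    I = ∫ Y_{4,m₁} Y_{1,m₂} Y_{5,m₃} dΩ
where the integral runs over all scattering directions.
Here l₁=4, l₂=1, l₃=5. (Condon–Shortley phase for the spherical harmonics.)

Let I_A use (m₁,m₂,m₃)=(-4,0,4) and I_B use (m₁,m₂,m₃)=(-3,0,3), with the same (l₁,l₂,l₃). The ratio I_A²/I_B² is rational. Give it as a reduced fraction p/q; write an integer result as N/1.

9/16

Shared (l₁,l₂,l₃)=(4,1,5): N and (l;000)² cancel in I_A²/I_B².
A: Δ = 0!·8!·2!/11! = 1/495; Racah Σ t=0..0: t=0:+1/40320 = 1/40320; ⇒ 3j(4 1 5; -4 0 4)² = 1/55, sgn -1
B: Δ = 0!·8!·2!/11! = 1/495; Racah Σ t=0..0: t=0:+1/5040 = 1/5040; ⇒ 3j(4 1 5; -3 0 3)² = 16/495, sgn +1
I_A²/I_B² = (1/55)/(16/495) = 9/16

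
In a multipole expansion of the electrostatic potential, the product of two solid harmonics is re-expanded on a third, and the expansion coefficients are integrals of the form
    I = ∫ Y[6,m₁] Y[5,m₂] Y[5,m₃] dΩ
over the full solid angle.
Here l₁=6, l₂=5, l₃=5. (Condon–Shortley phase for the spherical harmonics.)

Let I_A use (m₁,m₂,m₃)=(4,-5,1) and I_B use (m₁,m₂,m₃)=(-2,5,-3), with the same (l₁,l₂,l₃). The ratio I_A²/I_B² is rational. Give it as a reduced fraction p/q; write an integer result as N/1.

Shared (l₁,l₂,l₃)=(6,5,5): N and (l;000)² cancel in I_A²/I_B².
A: Δ = 6!·6!·4!/17! = 1/28588560; Racah Σ t=0..0: t=0:+1/829440 = 1/829440; ⇒ 3j(6 5 5; 4 -5 1)² = 225/9724, sgn +1
B: Δ = 6!·6!·4!/17! = 1/28588560; Racah Σ t=6..6: t=6:+1/829440 = 1/829440; ⇒ 3j(6 5 5; -2 5 -3)² = 35/2431, sgn +1
I_A²/I_B² = (225/9724)/(35/2431) = 45/28

45/28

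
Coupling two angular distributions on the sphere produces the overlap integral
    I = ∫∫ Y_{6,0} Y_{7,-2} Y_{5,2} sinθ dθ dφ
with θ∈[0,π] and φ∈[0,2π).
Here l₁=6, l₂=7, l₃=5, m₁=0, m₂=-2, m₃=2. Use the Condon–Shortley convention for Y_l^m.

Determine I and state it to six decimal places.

Rules hold: Σm=0, L=18 even, 1≤5≤13.
N = 13·15·11 = 2145
Δ = 8!·4!·6!/19! = 1/174594420
Racah Σ t=2..6: t=2:+1/4147200 t=3:−1/207360 t=4:+1/82944 t=5:−1/207360 t=6:+1/4147200 = 1/345600
⇒ 3j(6 7 5; 0 0 0)² = 420/46189, sgn -1
Racah Σ t=2..5: t=2:+1/1244160 t=3:−1/207360 t=4:+1/276480 t=5:−1/3110400 = -1/1382400
⇒ 3j(6 7 5; 0 -2 2)² = 189/92378, sgn +1
4πI² = N·(3j₀)²·(3jₘ)² = 595350/14919047
I = -1·√(0.0399054/4π) = -0.05635218

-0.056352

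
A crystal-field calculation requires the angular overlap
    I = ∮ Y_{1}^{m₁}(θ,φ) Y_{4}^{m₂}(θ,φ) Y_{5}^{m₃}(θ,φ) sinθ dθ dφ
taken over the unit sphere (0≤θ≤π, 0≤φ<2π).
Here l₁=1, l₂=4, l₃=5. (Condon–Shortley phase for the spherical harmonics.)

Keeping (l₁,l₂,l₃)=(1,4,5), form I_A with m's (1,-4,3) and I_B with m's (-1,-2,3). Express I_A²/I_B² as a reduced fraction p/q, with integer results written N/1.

Shared (l₁,l₂,l₃)=(1,4,5): N and (l;000)² cancel in I_A²/I_B².
A: Δ = 0!·2!·8!/11! = 1/495; Racah Σ t=0..0: t=0:+1/80640 = 1/80640; ⇒ 3j(1 4 5; 1 -4 3)² = 1/495, sgn +1
B: Δ = 0!·2!·8!/11! = 1/495; Racah Σ t=0..0: t=0:+1/2880 = 1/2880; ⇒ 3j(1 4 5; -1 -2 3)² = 28/495, sgn +1
I_A²/I_B² = (1/495)/(28/495) = 1/28

1/28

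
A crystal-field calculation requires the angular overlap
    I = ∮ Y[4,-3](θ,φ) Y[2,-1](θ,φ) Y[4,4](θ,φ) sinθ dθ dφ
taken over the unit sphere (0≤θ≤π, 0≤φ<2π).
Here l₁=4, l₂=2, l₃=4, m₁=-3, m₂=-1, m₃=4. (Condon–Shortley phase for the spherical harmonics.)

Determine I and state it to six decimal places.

Rules hold: Σm=0, L=10 even, 2≤4≤6.
N = 9·5·9 = 405
Δ = 2!·6!·2!/11! = 1/13860
Racah Σ t=0..2: t=0:+1/192 t=1:−1/36 t=2:+1/192 = -5/288
⇒ 3j(4 2 4; 0 0 0)² = 20/693, sgn -1
Racah Σ t=1..1: t=1:−1/1440 = -1/1440
⇒ 3j(4 2 4; -3 -1 4)² = 7/165, sgn -1
4πI² = N·(3j₀)²·(3jₘ)² = 60/121
I = +1·√(0.495868/4π) = 0.19864517

0.198645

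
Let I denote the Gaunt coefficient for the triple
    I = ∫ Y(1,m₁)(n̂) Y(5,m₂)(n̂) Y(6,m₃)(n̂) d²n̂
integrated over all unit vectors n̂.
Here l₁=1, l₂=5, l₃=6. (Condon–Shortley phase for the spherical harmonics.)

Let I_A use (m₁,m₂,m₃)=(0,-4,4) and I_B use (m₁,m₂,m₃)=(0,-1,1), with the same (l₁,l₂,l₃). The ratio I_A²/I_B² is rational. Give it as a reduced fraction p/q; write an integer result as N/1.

4/7

Shared (l₁,l₂,l₃)=(1,5,6): N and (l;000)² cancel in I_A²/I_B².
A: Δ = 0!·2!·10!/13! = 1/858; Racah Σ t=0..0: t=0:+1/362880 = 1/362880; ⇒ 3j(1 5 6; 0 -4 4)² = 10/429, sgn +1
B: Δ = 0!·2!·10!/13! = 1/858; Racah Σ t=0..0: t=0:+1/17280 = 1/17280; ⇒ 3j(1 5 6; 0 -1 1)² = 35/858, sgn -1
I_A²/I_B² = (10/429)/(35/858) = 4/7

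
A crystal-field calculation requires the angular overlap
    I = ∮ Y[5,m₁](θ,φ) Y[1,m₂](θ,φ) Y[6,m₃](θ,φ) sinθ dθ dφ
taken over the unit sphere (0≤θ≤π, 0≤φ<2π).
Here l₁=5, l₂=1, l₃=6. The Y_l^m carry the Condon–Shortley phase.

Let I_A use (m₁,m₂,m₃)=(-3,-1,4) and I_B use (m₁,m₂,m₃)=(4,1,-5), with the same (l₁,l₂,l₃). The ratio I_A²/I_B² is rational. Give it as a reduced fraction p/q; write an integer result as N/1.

9/11

l's match ⇒ only the (l;m) 3-j factors differ between A and B.
A: triangle coeff Δ(5,1,6) = 1/858; Σ_t [0,0]: t=0:+1/161280 = 1/161280; (3j)²=15/286 [(5 1 6; -3 -1 4)], sign=+1
B: triangle coeff Δ(5,1,6) = 1/858; Σ_t [0,0]: t=0:+1/725760 = 1/725760; (3j)²=5/78 [(5 1 6; 4 1 -5)], sign=-1
I_A²/I_B² = (15/286)/(5/78) = 9/11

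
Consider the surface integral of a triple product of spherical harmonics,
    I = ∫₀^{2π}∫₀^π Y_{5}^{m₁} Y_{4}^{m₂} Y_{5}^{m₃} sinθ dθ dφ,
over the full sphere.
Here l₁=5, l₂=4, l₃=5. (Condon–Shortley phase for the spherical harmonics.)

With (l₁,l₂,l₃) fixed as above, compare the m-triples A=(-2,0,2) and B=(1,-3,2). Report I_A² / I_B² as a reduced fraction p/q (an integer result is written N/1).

1/5

Same 5,4,5: normalisation and zero-m 3j drop out of the ratio.
A: Δ: 4! 6! 4! / 15! → 1/3153150; sum: t=1:−1/25920 t=2:+1/1920 t=3:−1/1728 t=4:+1/20736 = -1/20736; 3j²(5 4 5; -2 0 2) = Δ·Π!·Σ² = 1/2574  (sign +1)
B: Δ: 4! 6! 4! / 15! → 1/3153150; sum: t=0:+1/6912 t=1:−1/5184 = -1/20736; 3j²(5 4 5; 1 -3 2) = Δ·Π!·Σ² = 5/2574  (sign +1)
I_A²/I_B² = (1/2574)/(5/2574) = 1/5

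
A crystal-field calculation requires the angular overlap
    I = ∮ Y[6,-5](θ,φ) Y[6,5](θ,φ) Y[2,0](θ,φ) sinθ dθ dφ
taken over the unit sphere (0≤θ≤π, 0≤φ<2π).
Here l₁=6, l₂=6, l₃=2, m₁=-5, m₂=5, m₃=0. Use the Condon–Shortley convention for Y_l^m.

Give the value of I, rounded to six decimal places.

0.126157

Checks pass: Σm=0; 14 even; l₃=2∈[0,12].
(2·6+1)(2·6+1)(2·2+1) = 845
Δ: 10! 2! 2! / 15! → 1/90090
sum: t=4:+1/69120 t=5:−1/14400 t=6:+1/69120 = -7/172800
3j²(6 6 2; 0 0 0) = Δ·Π!·Σ² = 14/715  (sign -1)
sum: t=9:−1/1451520 t=10:+1/3628800 = -1/2419200
3j²(6 6 2; -5 5 0) = Δ·Π!·Σ² = 11/910  (sign -1)
combine: 4πI² = 845·14/715·11/910 = 1/5
take √, sign +1: I = 0.12615663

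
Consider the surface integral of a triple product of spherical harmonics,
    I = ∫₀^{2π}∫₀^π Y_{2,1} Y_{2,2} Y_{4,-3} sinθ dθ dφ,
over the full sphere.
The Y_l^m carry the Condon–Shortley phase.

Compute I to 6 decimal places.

-0.238414

m-sum 0 ✓  L=8 even ✓  0≤4≤4 ✓
Π(2lᵢ+1) = 5×5×9 = 225
triangle coeff Δ(2,2,4) = 1/630
Σ_t [0,0]: t=0:+1/16 = 1/16
(3j)²=2/35 [(2 2 4; 0 0 0)], sign=+1
Σ_t [0,0]: t=0:+1/144 = 1/144
(3j)²=1/18 [(2 2 4; 1 2 -3)], sign=-1
⇒ 4πI² = 5/7
I = (-1)√(5/7/(4π)) = -0.23841361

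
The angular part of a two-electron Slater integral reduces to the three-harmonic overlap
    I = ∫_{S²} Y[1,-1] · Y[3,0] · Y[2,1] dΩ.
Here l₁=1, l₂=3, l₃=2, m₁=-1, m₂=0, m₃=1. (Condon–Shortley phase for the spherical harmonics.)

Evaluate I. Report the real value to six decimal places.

Rules hold: Σm=0, L=6 even, 2≤2≤4.
N = 3·7·5 = 105
Δ = 2!·0!·4!/7! = 1/105
Racah Σ t=1..1: t=1:−1/4 = -1/4
⇒ 3j(1 3 2; 0 0 0)² = 3/35, sgn -1
Racah Σ t=2..2: t=2:+1/12 = 1/12
⇒ 3j(1 3 2; -1 0 1)² = 1/35, sgn -1
4πI² = N·(3j₀)²·(3jₘ)² = 9/35
I = +1·√(0.257143/4π) = 0.14304817

0.143048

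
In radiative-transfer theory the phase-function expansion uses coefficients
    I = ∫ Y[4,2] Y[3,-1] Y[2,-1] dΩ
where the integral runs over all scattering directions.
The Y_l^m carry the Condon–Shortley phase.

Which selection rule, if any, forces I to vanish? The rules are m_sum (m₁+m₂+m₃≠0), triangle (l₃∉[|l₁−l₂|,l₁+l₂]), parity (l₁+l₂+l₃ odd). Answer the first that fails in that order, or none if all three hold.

parity

m₁+m₂+m₃ = 2 − 1 − 1 = 0  ✓
triangle: |4−3|=1 ≤ l₃=2 ≤ 4+3=7  ✓
parity: l₁+l₂+l₃ = 9 is odd  ✗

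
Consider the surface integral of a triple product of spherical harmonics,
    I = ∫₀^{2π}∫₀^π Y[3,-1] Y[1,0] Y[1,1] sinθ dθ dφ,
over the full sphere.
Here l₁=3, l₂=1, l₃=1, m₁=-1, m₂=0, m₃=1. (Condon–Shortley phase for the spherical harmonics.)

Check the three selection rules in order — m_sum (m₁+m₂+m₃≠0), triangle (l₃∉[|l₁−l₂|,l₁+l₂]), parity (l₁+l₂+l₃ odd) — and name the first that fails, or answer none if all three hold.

triangle

Σmᵢ = 0  ✓
l₃∈[|l₁−l₂|,l₁+l₂]=[2,4], have l₃=1  ✗
Σlᵢ = 5 ⇒ odd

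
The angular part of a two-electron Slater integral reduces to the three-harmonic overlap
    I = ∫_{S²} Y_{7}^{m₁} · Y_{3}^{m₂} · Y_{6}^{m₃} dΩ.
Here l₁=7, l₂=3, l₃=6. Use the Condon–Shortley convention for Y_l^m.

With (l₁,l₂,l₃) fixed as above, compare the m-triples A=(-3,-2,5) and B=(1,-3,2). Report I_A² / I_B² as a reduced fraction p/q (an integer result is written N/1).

Same 7,3,6: normalisation and zero-m 3j drop out of the ratio.
A: Δ: 4! 10! 2! / 17! → 1/2042040; sum: t=0:+1/87091200 t=1:−1/4354560 = -19/87091200; 3j²(7 3 6; -3 -2 5) = Δ·Π!·Σ² = 361/37128  (sign +1)
B: Δ: 4! 10! 2! / 17! → 1/2042040; sum: t=0:+1/829440 = 1/829440; 3j²(7 3 6; 1 -3 2) = Δ·Π!·Σ² = 35/2431  (sign +1)
I_A²/I_B² = (361/37128)/(35/2431) = 3971/5880

3971/5880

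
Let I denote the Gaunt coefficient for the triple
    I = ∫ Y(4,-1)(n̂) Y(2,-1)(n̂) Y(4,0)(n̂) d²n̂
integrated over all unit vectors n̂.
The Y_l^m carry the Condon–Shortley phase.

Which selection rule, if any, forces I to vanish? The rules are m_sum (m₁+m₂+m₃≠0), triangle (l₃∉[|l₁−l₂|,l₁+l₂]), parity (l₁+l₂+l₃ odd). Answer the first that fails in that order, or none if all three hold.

azimuthal sum: -1 − 1 + 0 = -2  ✗
2 ≤ 4 ≤ 6 (triangle on l)
L = 4 + 2 + 4 = 10 (even)

m_sum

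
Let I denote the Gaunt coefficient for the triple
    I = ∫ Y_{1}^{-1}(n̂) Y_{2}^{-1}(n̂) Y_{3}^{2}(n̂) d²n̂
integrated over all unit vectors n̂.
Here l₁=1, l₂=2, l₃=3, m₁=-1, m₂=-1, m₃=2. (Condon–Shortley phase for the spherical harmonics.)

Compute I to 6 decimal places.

0.261169

Checks pass: Σm=0; 6 even; l₃=3∈[1,3].
(2·1+1)(2·2+1)(2·3+1) = 105
Δ: 0! 2! 4! / 7! → 1/105
sum: t=0:+1/4 = 1/4
3j²(1 2 3; 0 0 0) = Δ·Π!·Σ² = 3/35  (sign -1)
sum: t=0:+1/12 = 1/12
3j²(1 2 3; -1 -1 2) = Δ·Π!·Σ² = 2/21  (sign -1)
combine: 4πI² = 105·3/35·2/21 = 6/7
take √, sign +1: I = 0.26116903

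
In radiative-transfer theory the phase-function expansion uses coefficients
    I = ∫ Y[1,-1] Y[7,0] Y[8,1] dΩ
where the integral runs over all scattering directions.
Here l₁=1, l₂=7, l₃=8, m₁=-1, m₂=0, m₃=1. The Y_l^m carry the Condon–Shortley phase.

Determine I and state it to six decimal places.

m-sum 0 ✓  L=16 even ✓  6≤8≤8 ✓
Π(2lᵢ+1) = 3×15×17 = 765
triangle coeff Δ(1,7,8) = 1/2040
Σ_t [0,0]: t=0:+1/25401600 = 1/25401600
(3j)²=8/255 [(1 7 8; 0 0 0)], sign=+1
Σ_t [0,0]: t=0:+1/50803200 = 1/50803200
(3j)²=3/170 [(1 7 8; -1 0 1)], sign=-1
⇒ 4πI² = 36/85
I = (-1)√(36/85/(4π)) = -0.18358486

-0.183585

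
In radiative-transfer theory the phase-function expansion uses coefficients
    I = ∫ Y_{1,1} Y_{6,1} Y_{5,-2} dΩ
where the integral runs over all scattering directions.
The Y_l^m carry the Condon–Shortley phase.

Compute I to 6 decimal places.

-0.129207

Rules hold: Σm=0, L=12 even, 5≤5≤7.
N = 3·13·11 = 429
Δ = 2!·0!·10!/13! = 1/858
Racah Σ t=1..1: t=1:−1/14400 = -1/14400
⇒ 3j(1 6 5; 0 0 0)² = 6/143, sgn +1
Racah Σ t=0..0: t=0:+1/60480 = 1/60480
⇒ 3j(1 6 5; 1 1 -2)² = 5/429, sgn -1
4πI² = N·(3j₀)²·(3jₘ)² = 30/143
I = -1·√(0.20979/4π) = -0.12920749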